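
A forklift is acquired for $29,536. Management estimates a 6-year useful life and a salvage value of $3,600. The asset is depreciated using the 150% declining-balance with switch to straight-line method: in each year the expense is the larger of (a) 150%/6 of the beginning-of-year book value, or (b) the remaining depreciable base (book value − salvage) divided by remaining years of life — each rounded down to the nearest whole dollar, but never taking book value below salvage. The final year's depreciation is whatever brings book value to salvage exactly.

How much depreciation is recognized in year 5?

$2,873

Depreciable base = $29,536 − $3,600 = $25,936.
Year 1: DB = ⌊$29,536 × 150%/6⌋ = $7,384; SL = ⌊$25,936/6⌋ = $4,322 → take DB $7,384. Book value $22,152.
Year 2: DB = ⌊$22,152 × 150%/6⌋ = $5,538; SL = ⌊$18,552/5⌋ = $3,710 → take DB $5,538. Book value $16,614.
Year 3: DB = ⌊$16,614 × 150%/6⌋ = $4,153; SL = ⌊$13,014/4⌋ = $3,253 → take DB $4,153. Book value $12,461.
Year 4: DB = ⌊$12,461 × 150%/6⌋ = $3,115; SL = ⌊$8,861/3⌋ = $2,953 → take DB $3,115. Book value $9,346.
Year 5: DB = ⌊$9,346 × 150%/6⌋ = $2,336; SL = ⌊$5,746/2⌋ = $2,873 → take SL $2,873. Book value $6,473.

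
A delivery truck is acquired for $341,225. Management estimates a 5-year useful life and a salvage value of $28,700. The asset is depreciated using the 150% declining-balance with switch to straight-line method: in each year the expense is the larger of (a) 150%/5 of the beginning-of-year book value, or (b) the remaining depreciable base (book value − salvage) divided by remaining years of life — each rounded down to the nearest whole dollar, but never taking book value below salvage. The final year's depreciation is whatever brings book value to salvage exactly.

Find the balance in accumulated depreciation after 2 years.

Depreciable base = $341,225 − $28,700 = $312,525.
Year 1: DB = ⌊$341,225 × 150%/5⌋ = $102,367; SL = ⌊$312,525/5⌋ = $62,505 → take DB $102,367. Book value $238,858.
Year 2: DB = ⌊$238,858 × 150%/5⌋ = $71,657; SL = ⌊$210,158/4⌋ = $52,539 → take DB $71,657. Book value $167,201.
Accumulated through year 2 = $341,225 − $167,201 = $174,024.

$174,024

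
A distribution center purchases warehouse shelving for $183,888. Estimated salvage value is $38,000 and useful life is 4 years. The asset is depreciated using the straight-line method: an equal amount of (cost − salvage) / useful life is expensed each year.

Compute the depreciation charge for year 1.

Depreciable base = $183,888 − $38,000 = $145,888.
Annual expense = $145,888 / 4 = $36,472.

$36,472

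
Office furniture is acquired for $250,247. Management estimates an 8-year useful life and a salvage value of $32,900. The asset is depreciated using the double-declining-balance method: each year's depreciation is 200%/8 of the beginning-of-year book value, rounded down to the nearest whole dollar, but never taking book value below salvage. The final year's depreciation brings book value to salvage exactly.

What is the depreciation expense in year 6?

$14,846

Depreciable base = $250,247 − $32,900 = $217,347.
Year 1: ⌊$250,247 × 200%/8⌋ = $62,561. Book value $187,686.
Year 2: ⌊$187,686 × 200%/8⌋ = $46,921. Book value $140,765.
Year 3: ⌊$140,765 × 200%/8⌋ = $35,191. Book value $105,574.
Year 4: ⌊$105,574 × 200%/8⌋ = $26,393. Book value $79,181.
Year 5: ⌊$79,181 × 200%/8⌋ = $19,795. Book value $59,386.
Year 6: ⌊$59,386 × 200%/8⌋ = $14,846. Book value $44,540.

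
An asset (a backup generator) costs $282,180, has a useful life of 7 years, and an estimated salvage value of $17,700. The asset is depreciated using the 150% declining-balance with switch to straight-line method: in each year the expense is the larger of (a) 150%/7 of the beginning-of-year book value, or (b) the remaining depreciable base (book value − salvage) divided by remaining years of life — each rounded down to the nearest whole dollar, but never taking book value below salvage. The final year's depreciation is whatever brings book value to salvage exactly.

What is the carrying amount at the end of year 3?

$136,875

Depreciable base = $282,180 − $17,700 = $264,480.
Year 1: DB = ⌊$282,180 × 150%/7⌋ = $60,467; SL = ⌊$264,480/7⌋ = $37,782 → take DB $60,467. Book value $221,713.
Year 2: DB = ⌊$221,713 × 150%/7⌋ = $47,509; SL = ⌊$204,013/6⌋ = $34,002 → take DB $47,509. Book value $174,204.
Year 3: DB = ⌊$174,204 × 150%/7⌋ = $37,329; SL = ⌊$156,504/5⌋ = $31,300 → take DB $37,329. Book value $136,875.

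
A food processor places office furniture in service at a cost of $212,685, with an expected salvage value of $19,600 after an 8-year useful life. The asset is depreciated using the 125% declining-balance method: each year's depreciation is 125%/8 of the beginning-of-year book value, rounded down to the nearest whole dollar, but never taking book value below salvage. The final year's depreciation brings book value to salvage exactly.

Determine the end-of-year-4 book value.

$107,795

Depreciable base = $212,685 − $19,600 = $193,085.
Year 1: ⌊$212,685 × 125%/8⌋ = $33,232. Book value $179,453.
Year 2: ⌊$179,453 × 125%/8⌋ = $28,039. Book value $151,414.
Year 3: ⌊$151,414 × 125%/8⌋ = $23,658. Book value $127,756.
Year 4: ⌊$127,756 × 125%/8⌋ = $19,961. Book value $107,795.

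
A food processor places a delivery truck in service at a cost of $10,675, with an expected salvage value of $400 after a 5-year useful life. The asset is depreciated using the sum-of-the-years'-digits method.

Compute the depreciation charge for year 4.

$1,370

Depreciable base = $10,675 − $400 = $10,275.
Sum of the years' digits = 5+4+3+2+1 = 15.
Year 1: $10,275 × 5/15 = $3,425. Book value $7,250.
Year 2: $10,275 × 4/15 = $2,740. Book value $4,510.
Year 3: $10,275 × 3/15 = $2,055. Book value $2,455.
Year 4: $10,275 × 2/15 = $1,370. Book value $1,085.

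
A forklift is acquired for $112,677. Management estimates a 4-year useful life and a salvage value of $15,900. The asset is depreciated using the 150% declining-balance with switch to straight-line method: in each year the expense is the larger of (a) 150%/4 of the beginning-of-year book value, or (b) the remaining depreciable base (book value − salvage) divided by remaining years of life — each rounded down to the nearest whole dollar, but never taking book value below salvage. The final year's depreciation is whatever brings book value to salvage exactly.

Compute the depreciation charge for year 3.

$16,505

Depreciable base = $112,677 − $15,900 = $96,777.
Year 1: DB = ⌊$112,677 × 150%/4⌋ = $42,253; SL = ⌊$96,777/4⌋ = $24,194 → take DB $42,253. Book value $70,424.
Year 2: DB = ⌊$70,424 × 150%/4⌋ = $26,409; SL = ⌊$54,524/3⌋ = $18,174 → take DB $26,409. Book value $44,015.
Year 3: DB = ⌊$44,015 × 150%/4⌋ = $16,505; SL = ⌊$28,115/2⌋ = $14,057 → take DB $16,505. Book value $27,510.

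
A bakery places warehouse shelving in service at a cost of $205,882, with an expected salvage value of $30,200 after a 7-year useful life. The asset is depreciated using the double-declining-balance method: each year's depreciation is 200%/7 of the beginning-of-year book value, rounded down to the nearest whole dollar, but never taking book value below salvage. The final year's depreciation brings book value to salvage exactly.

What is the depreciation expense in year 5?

Depreciable base = $205,882 − $30,200 = $175,682.
Year 1: ⌊$205,882 × 200%/7⌋ = $58,823. Book value $147,059.
Year 2: ⌊$147,059 × 200%/7⌋ = $42,016. Book value $105,043.
Year 3: ⌊$105,043 × 200%/7⌋ = $30,012. Book value $75,031.
Year 4: ⌊$75,031 × 200%/7⌋ = $21,437. Book value $53,594.
Year 5: ⌊$53,594 × 200%/7⌋ = $15,312. Book value $38,282.

$15,312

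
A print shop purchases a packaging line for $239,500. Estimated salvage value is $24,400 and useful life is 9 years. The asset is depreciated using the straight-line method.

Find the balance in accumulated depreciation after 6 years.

$143,400

Depreciable base = $239,500 − $24,400 = $215,100.
Annual expense = $215,100 / 9 = $23,900.
End of year 1: book value $215,600.
End of year 2: book value $191,700.
End of year 3: book value $167,800.
End of year 4: book value $143,900.
End of year 5: book value $120,000.
End of year 6: book value $96,100.
Accumulated through year 6 = $239,500 − $96,100 = $143,400.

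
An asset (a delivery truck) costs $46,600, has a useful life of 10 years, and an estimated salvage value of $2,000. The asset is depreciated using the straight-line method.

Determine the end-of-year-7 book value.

Depreciable base = $46,600 − $2,000 = $44,600.
Annual expense = $44,600 / 10 = $4,460.
End of year 1: book value $42,140.
End of year 2: book value $37,680.
End of year 3: book value $33,220.
End of year 4: book value $28,760.
End of year 5: book value $24,300.
End of year 6: book value $19,840.
End of year 7: book value $15,380.

$15,380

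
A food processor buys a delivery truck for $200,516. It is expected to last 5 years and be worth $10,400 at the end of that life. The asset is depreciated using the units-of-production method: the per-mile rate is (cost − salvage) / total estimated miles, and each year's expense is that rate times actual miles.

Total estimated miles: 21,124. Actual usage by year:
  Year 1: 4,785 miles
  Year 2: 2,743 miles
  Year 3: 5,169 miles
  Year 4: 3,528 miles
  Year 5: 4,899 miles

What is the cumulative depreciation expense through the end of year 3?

Depreciable base = $200,516 − $10,400 = $190,116.
Rate = $190,116 / 21,124 miles = $9 per mile.
Year 1: 4,785 × $9 = $43,065. Book value $157,451.
Year 2: 2,743 × $9 = $24,687. Book value $132,764.
Year 3: 5,169 × $9 = $46,521. Book value $86,243.
Accumulated through year 3 = $200,516 − $86,243 = $114,273.

$114,273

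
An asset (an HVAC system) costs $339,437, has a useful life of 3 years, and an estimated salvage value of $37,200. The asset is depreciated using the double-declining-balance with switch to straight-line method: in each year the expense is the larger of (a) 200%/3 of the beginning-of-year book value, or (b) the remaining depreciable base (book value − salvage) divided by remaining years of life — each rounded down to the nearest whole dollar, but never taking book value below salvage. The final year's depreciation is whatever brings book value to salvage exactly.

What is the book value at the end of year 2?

Depreciable base = $339,437 − $37,200 = $302,237.
Year 1: DB = ⌊$339,437 × 200%/3⌋ = $226,291; SL = ⌊$302,237/3⌋ = $100,745 → take DB $226,291. Book value $113,146.
Year 2: DB = ⌊$113,146 × 200%/3⌋ = $75,430; SL = ⌊$75,946/2⌋ = $37,973 → take DB $75,430. Book value $37,716.

$37,716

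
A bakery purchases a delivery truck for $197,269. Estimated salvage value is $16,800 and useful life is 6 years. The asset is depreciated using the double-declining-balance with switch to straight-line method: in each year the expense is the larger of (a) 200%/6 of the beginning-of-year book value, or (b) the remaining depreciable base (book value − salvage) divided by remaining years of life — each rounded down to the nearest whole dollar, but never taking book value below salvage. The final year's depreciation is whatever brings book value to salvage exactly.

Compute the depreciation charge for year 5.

Depreciable base = $197,269 − $16,800 = $180,469.
Year 1: DB = ⌊$197,269 × 200%/6⌋ = $65,756; SL = ⌊$180,469/6⌋ = $30,078 → take DB $65,756. Book value $131,513.
Year 2: DB = ⌊$131,513 × 200%/6⌋ = $43,837; SL = ⌊$114,713/5⌋ = $22,942 → take DB $43,837. Book value $87,676.
Year 3: DB = ⌊$87,676 × 200%/6⌋ = $29,225; SL = ⌊$70,876/4⌋ = $17,719 → take DB $29,225. Book value $58,451.
Year 4: DB = ⌊$58,451 × 200%/6⌋ = $19,483; SL = ⌊$41,651/3⌋ = $13,883 → take DB $19,483. Book value $38,968.
Year 5: DB = ⌊$38,968 × 200%/6⌋ = $12,989; SL = ⌊$22,168/2⌋ = $11,084 → take DB $12,989. Book value $25,979.

$12,989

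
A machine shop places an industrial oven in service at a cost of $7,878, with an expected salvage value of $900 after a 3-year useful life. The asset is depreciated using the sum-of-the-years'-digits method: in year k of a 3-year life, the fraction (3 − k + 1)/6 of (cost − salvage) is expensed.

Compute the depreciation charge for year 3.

$1,163

Depreciable base = $7,878 − $900 = $6,978.
Sum of the years' digits = 3+2+1 = 6.
Year 1: $6,978 × 3/6 = $3,489. Book value $4,389.
Year 2: $6,978 × 2/6 = $2,326. Book value $2,063.
Year 3: $6,978 × 1/6 = $1,163. Book value $900.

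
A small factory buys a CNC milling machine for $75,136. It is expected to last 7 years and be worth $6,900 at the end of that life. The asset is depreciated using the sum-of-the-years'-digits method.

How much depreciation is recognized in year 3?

$12,185

Depreciable base = $75,136 − $6,900 = $68,236.
Sum of the years' digits = 7+6+5+4+3+2+1 = 28.
Year 1: $68,236 × 7/28 = $17,059. Book value $58,077.
Year 2: $68,236 × 6/28 = $14,622. Book value $43,455.
Year 3: $68,236 × 5/28 = $12,185. Book value $31,270.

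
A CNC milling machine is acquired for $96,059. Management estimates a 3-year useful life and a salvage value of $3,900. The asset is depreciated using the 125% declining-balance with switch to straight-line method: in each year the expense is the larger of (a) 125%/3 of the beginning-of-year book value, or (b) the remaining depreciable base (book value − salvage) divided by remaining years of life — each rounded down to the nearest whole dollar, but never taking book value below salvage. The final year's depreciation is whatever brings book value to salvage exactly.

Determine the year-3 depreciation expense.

$26,068

Depreciable base = $96,059 − $3,900 = $92,159.
Year 1: DB = ⌊$96,059 × 125%/3⌋ = $40,024; SL = ⌊$92,159/3⌋ = $30,719 → take DB $40,024. Book value $56,035.
Year 2: DB = ⌊$56,035 × 125%/3⌋ = $23,347; SL = ⌊$52,135/2⌋ = $26,067 → take SL $26,067. Book value $29,968.
Year 3 (final): $29,968 − $3,900 = $26,068. Book value $3,900.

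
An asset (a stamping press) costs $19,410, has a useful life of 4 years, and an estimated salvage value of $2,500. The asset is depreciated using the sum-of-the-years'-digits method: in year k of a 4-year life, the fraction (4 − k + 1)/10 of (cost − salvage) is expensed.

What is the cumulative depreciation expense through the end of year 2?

$11,837

Depreciable base = $19,410 − $2,500 = $16,910.
Sum of the years' digits = 4+3+2+1 = 10.
Year 1: $16,910 × 4/10 = $6,764. Book value $12,646.
Year 2: $16,910 × 3/10 = $5,073. Book value $7,573.
Accumulated through year 2 = $19,410 − $7,573 = $11,837.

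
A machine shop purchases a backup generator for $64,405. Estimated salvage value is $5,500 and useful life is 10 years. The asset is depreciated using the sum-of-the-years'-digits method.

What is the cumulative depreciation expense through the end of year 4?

$36,414

Depreciable base = $64,405 − $5,500 = $58,905.
Sum of the years' digits = 10+9+8+7+6+5+4+3+2+1 = 55.
Year 1: $58,905 × 10/55 = $10,710. Book value $53,695.
Year 2: $58,905 × 9/55 = $9,639. Book value $44,056.
Year 3: $58,905 × 8/55 = $8,568. Book value $35,488.
Year 4: $58,905 × 7/55 = $7,497. Book value $27,991.
Accumulated through year 4 = $64,405 − $27,991 = $36,414.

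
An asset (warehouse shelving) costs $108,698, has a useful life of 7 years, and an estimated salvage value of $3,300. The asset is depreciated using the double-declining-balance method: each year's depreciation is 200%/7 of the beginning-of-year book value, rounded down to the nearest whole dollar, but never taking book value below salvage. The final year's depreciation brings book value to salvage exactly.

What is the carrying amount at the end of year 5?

$20,212

Depreciable base = $108,698 − $3,300 = $105,398.
Year 1: ⌊$108,698 × 200%/7⌋ = $31,056. Book value $77,642.
Year 2: ⌊$77,642 × 200%/7⌋ = $22,183. Book value $55,459.
Year 3: ⌊$55,459 × 200%/7⌋ = $15,845. Book value $39,614.
Year 4: ⌊$39,614 × 200%/7⌋ = $11,318. Book value $28,296.
Year 5: ⌊$28,296 × 200%/7⌋ = $8,084. Book value $20,212.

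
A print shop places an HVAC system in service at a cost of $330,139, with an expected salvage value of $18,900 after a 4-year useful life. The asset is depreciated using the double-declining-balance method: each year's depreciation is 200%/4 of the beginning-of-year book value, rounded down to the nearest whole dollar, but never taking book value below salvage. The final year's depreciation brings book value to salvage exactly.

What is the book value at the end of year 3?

Depreciable base = $330,139 − $18,900 = $311,239.
Year 1: ⌊$330,139 × 200%/4⌋ = $165,069. Book value $165,070.
Year 2: ⌊$165,070 × 200%/4⌋ = $82,535. Book value $82,535.
Year 3: ⌊$82,535 × 200%/4⌋ = $41,267. Book value $41,268.

$41,268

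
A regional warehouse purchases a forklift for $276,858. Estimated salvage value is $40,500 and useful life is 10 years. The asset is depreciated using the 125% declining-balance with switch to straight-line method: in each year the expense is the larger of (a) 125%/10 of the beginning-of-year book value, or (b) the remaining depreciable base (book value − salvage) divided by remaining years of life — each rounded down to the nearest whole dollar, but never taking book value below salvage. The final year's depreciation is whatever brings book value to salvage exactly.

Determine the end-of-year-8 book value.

Depreciable base = $276,858 − $40,500 = $236,358.
Year 1: DB = ⌊$276,858 × 125%/10⌋ = $34,607; SL = ⌊$236,358/10⌋ = $23,635 → take DB $34,607. Book value $242,251.
Year 2: DB = ⌊$242,251 × 125%/10⌋ = $30,281; SL = ⌊$201,751/9⌋ = $22,416 → take DB $30,281. Book value $211,970.
Year 3: DB = ⌊$211,970 × 125%/10⌋ = $26,496; SL = ⌊$171,470/8⌋ = $21,433 → take DB $26,496. Book value $185,474.
Year 4: DB = ⌊$185,474 × 125%/10⌋ = $23,184; SL = ⌊$144,974/7⌋ = $20,710 → take DB $23,184. Book value $162,290.
Year 5: DB = ⌊$162,290 × 125%/10⌋ = $20,286; SL = ⌊$121,790/6⌋ = $20,298 → take SL $20,298. Book value $141,992.
Year 6: DB = ⌊$141,992 × 125%/10⌋ = $17,749; SL = ⌊$101,492/5⌋ = $20,298 → take SL $20,298. Book value $121,694.
Year 7: DB = ⌊$121,694 × 125%/10⌋ = $15,211; SL = ⌊$81,194/4⌋ = $20,298 → take SL $20,298. Book value $101,396.
Year 8: DB = ⌊$101,396 × 125%/10⌋ = $12,674; SL = ⌊$60,896/3⌋ = $20,298 → take SL $20,298. Book value $81,098.

$81,098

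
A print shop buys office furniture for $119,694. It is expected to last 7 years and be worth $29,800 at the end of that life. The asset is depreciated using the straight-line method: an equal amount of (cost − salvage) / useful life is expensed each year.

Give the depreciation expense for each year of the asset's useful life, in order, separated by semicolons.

Depreciable base = $119,694 − $29,800 = $89,894.
Annual expense = $89,894 / 7 = $12,842.
End of year 1: book value $106,852.
End of year 2: book value $94,010.
End of year 3: book value $81,168.
End of year 4: book value $68,326.
End of year 5: book value $55,484.
End of year 6: book value $42,642.
End of year 7: book value $29,800.

$12,842; $12,842; $12,842; $12,842; $12,842; $12,842; $12,842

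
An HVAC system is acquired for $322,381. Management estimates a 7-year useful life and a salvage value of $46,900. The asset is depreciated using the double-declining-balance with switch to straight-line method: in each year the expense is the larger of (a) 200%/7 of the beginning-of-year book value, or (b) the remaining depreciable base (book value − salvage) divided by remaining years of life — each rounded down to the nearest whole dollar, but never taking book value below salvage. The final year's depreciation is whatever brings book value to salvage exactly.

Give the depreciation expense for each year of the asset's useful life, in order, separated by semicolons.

Depreciable base = $322,381 − $46,900 = $275,481.
Year 1: DB = ⌊$322,381 × 200%/7⌋ = $92,108; SL = ⌊$275,481/7⌋ = $39,354 → take DB $92,108. Book value $230,273.
Year 2: DB = ⌊$230,273 × 200%/7⌋ = $65,792; SL = ⌊$183,373/6⌋ = $30,562 → take DB $65,792. Book value $164,481.
Year 3: DB = ⌊$164,481 × 200%/7⌋ = $46,994; SL = ⌊$117,581/5⌋ = $23,516 → take DB $46,994. Book value $117,487.
Year 4: DB = ⌊$117,487 × 200%/7⌋ = $33,567; SL = ⌊$70,587/4⌋ = $17,646 → take DB $33,567. Book value $83,920.
Year 5: DB = ⌊$83,920 × 200%/7⌋ = $23,977; SL = ⌊$37,020/3⌋ = $12,340 → take DB $23,977. Book value $59,943.
Year 6: DB = ⌊$59,943 × 200%/7⌋ = $17,126; SL = ⌊$13,043/2⌋ = $6,521 → take DB $17,126, capped at $13,043. Book value $46,900.
Year 7 (final): $46,900 − $46,900 = $0. Book value $46,900.

$92,108; $65,792; $46,994; $33,567; $23,977; $13,043; $0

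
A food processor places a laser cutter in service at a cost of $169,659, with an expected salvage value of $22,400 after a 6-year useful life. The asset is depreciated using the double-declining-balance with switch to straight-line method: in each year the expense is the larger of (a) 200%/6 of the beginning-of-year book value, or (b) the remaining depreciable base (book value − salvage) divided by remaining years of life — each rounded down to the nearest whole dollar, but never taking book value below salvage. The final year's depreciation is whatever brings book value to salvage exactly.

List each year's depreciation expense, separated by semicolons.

Depreciable base = $169,659 − $22,400 = $147,259.
Year 1: DB = ⌊$169,659 × 200%/6⌋ = $56,553; SL = ⌊$147,259/6⌋ = $24,543 → take DB $56,553. Book value $113,106.
Year 2: DB = ⌊$113,106 × 200%/6⌋ = $37,702; SL = ⌊$90,706/5⌋ = $18,141 → take DB $37,702. Book value $75,404.
Year 3: DB = ⌊$75,404 × 200%/6⌋ = $25,134; SL = ⌊$53,004/4⌋ = $13,251 → take DB $25,134. Book value $50,270.
Year 4: DB = ⌊$50,270 × 200%/6⌋ = $16,756; SL = ⌊$27,870/3⌋ = $9,290 → take DB $16,756. Book value $33,514.
Year 5: DB = ⌊$33,514 × 200%/6⌋ = $11,171; SL = ⌊$11,114/2⌋ = $5,557 → take DB $11,171, capped at $11,114. Book value $22,400.
Year 6 (final): $22,400 − $22,400 = $0. Book value $22,400.

$56,553; $37,702; $25,134; $16,756; $11,114; $0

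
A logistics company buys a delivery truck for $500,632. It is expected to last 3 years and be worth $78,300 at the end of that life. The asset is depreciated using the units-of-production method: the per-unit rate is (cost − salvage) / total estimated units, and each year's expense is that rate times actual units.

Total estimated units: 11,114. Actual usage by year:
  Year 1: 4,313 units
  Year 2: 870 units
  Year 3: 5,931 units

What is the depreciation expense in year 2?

$33,060

Depreciable base = $500,632 − $78,300 = $422,332.
Rate = $422,332 / 11,114 units = $38 per unit.
Year 1: 4,313 × $38 = $163,894. Book value $336,738.
Year 2: 870 × $38 = $33,060. Book value $303,678.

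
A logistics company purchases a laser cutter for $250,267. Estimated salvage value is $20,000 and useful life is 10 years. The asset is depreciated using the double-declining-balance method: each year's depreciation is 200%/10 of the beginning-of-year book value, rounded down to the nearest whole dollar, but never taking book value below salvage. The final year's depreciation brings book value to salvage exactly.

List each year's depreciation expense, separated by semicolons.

$50,053; $40,042; $32,034; $25,627; $20,502; $16,401; $13,121; $10,497; $8,398; $13,592

Depreciable base = $250,267 − $20,000 = $230,267.
Year 1: ⌊$250,267 × 200%/10⌋ = $50,053. Book value $200,214.
Year 2: ⌊$200,214 × 200%/10⌋ = $40,042. Book value $160,172.
Year 3: ⌊$160,172 × 200%/10⌋ = $32,034. Book value $128,138.
Year 4: ⌊$128,138 × 200%/10⌋ = $25,627. Book value $102,511.
Year 5: ⌊$102,511 × 200%/10⌋ = $20,502. Book value $82,009.
Year 6: ⌊$82,009 × 200%/10⌋ = $16,401. Book value $65,608.
Year 7: ⌊$65,608 × 200%/10⌋ = $13,121. Book value $52,487.
Year 8: ⌊$52,487 × 200%/10⌋ = $10,497. Book value $41,990.
Year 9: ⌊$41,990 × 200%/10⌋ = $8,398. Book value $33,592.
Year 10 (final): $33,592 − $20,000 = $13,592. Book value $20,000.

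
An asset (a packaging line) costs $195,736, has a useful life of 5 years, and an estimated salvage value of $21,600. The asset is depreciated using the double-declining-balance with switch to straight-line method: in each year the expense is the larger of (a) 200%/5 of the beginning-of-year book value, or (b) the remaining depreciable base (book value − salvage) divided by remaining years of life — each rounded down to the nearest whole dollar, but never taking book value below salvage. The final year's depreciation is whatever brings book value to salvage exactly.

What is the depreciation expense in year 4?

$16,912

Depreciable base = $195,736 − $21,600 = $174,136.
Year 1: DB = ⌊$195,736 × 200%/5⌋ = $78,294; SL = ⌊$174,136/5⌋ = $34,827 → take DB $78,294. Book value $117,442.
Year 2: DB = ⌊$117,442 × 200%/5⌋ = $46,976; SL = ⌊$95,842/4⌋ = $23,960 → take DB $46,976. Book value $70,466.
Year 3: DB = ⌊$70,466 × 200%/5⌋ = $28,186; SL = ⌊$48,866/3⌋ = $16,288 → take DB $28,186. Book value $42,280.
Year 4: DB = ⌊$42,280 × 200%/5⌋ = $16,912; SL = ⌊$20,680/2⌋ = $10,340 → take DB $16,912. Book value $25,368.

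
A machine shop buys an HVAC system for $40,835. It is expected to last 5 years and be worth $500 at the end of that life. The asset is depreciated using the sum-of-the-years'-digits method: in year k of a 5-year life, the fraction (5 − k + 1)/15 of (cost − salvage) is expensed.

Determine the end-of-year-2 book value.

$16,634

Depreciable base = $40,835 − $500 = $40,335.
Sum of the years' digits = 5+4+3+2+1 = 15.
Year 1: $40,335 × 5/15 = $13,445. Book value $27,390.
Year 2: $40,335 × 4/15 = $10,756. Book value $16,634.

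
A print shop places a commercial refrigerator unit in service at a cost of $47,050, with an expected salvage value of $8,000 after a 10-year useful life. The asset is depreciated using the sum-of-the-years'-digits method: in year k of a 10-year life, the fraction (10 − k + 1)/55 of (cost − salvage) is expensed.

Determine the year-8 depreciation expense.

$2,130

Depreciable base = $47,050 − $8,000 = $39,050.
Sum of the years' digits = 10+9+8+7+6+5+4+3+2+1 = 55.
Year 1: $39,050 × 10/55 = $7,100. Book value $39,950.
Year 2: $39,050 × 9/55 = $6,390. Book value $33,560.
Year 3: $39,050 × 8/55 = $5,680. Book value $27,880.
Year 4: $39,050 × 7/55 = $4,970. Book value $22,910.
Year 5: $39,050 × 6/55 = $4,260. Book value $18,650.
Year 6: $39,050 × 5/55 = $3,550. Book value $15,100.
Year 7: $39,050 × 4/55 = $2,840. Book value $12,260.
Year 8: $39,050 × 3/55 = $2,130. Book value $10,130.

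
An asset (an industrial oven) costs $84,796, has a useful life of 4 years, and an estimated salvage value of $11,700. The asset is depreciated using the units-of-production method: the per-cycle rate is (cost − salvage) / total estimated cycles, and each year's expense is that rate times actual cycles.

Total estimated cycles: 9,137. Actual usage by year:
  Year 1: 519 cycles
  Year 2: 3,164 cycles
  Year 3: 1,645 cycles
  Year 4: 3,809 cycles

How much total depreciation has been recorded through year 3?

$42,624

Depreciable base = $84,796 − $11,700 = $73,096.
Rate = $73,096 / 9,137 cycles = $8 per cycle.
Year 1: 519 × $8 = $4,152. Book value $80,644.
Year 2: 3,164 × $8 = $25,312. Book value $55,332.
Year 3: 1,645 × $8 = $13,160. Book value $42,172.
Accumulated through year 3 = $84,796 − $42,172 = $42,624.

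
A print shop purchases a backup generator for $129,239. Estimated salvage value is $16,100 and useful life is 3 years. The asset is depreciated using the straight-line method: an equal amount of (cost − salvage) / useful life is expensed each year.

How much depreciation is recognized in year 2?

$37,713

Depreciable base = $129,239 − $16,100 = $113,139.
Annual expense = $113,139 / 3 = $37,713.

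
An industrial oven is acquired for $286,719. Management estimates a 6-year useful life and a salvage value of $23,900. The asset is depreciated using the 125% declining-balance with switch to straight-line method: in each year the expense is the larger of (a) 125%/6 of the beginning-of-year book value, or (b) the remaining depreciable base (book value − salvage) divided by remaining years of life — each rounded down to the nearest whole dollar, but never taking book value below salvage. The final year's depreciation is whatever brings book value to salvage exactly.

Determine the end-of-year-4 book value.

$101,800

Depreciable base = $286,719 − $23,900 = $262,819.
Year 1: DB = ⌊$286,719 × 125%/6⌋ = $59,733; SL = ⌊$262,819/6⌋ = $43,803 → take DB $59,733. Book value $226,986.
Year 2: DB = ⌊$226,986 × 125%/6⌋ = $47,288; SL = ⌊$203,086/5⌋ = $40,617 → take DB $47,288. Book value $179,698.
Year 3: DB = ⌊$179,698 × 125%/6⌋ = $37,437; SL = ⌊$155,798/4⌋ = $38,949 → take SL $38,949. Book value $140,749.
Year 4: DB = ⌊$140,749 × 125%/6⌋ = $29,322; SL = ⌊$116,849/3⌋ = $38,949 → take SL $38,949. Book value $101,800.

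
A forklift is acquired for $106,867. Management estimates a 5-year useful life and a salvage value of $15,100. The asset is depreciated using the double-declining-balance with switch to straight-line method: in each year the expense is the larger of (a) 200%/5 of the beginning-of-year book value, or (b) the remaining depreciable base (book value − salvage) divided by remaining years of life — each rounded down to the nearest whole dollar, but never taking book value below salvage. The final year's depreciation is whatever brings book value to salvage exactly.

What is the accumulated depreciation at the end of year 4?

$91,767

Depreciable base = $106,867 − $15,100 = $91,767.
Year 1: DB = ⌊$106,867 × 200%/5⌋ = $42,746; SL = ⌊$91,767/5⌋ = $18,353 → take DB $42,746. Book value $64,121.
Year 2: DB = ⌊$64,121 × 200%/5⌋ = $25,648; SL = ⌊$49,021/4⌋ = $12,255 → take DB $25,648. Book value $38,473.
Year 3: DB = ⌊$38,473 × 200%/5⌋ = $15,389; SL = ⌊$23,373/3⌋ = $7,791 → take DB $15,389. Book value $23,084.
Year 4: DB = ⌊$23,084 × 200%/5⌋ = $9,233; SL = ⌊$7,984/2⌋ = $3,992 → take DB $9,233, capped at $7,984. Book value $15,100.
Accumulated through year 4 = $106,867 − $15,100 = $91,767.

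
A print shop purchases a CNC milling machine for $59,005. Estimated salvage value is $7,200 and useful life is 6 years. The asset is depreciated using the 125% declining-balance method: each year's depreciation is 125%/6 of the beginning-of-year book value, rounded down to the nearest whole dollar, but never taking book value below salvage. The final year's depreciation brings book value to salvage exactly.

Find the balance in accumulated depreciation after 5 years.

$40,654

Depreciable base = $59,005 − $7,200 = $51,805.
Year 1: ⌊$59,005 × 125%/6⌋ = $12,292. Book value $46,713.
Year 2: ⌊$46,713 × 125%/6⌋ = $9,731. Book value $36,982.
Year 3: ⌊$36,982 × 125%/6⌋ = $7,704. Book value $29,278.
Year 4: ⌊$29,278 × 125%/6⌋ = $6,099. Book value $23,179.
Year 5: ⌊$23,179 × 125%/6⌋ = $4,828. Book value $18,351.
Accumulated through year 5 = $59,005 − $18,351 = $40,654.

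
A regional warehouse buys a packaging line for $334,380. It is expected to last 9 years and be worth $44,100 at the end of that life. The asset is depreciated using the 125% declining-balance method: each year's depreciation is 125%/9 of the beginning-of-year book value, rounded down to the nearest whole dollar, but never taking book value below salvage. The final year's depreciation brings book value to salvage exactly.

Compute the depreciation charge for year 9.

Depreciable base = $334,380 − $44,100 = $290,280.
Year 1: ⌊$334,380 × 125%/9⌋ = $46,441. Book value $287,939.
Year 2: ⌊$287,939 × 125%/9⌋ = $39,991. Book value $247,948.
Year 3: ⌊$247,948 × 125%/9⌋ = $34,437. Book value $213,511.
Year 4: ⌊$213,511 × 125%/9⌋ = $29,654. Book value $183,857.
Year 5: ⌊$183,857 × 125%/9⌋ = $25,535. Book value $158,322.
Year 6: ⌊$158,322 × 125%/9⌋ = $21,989. Book value $136,333.
Year 7: ⌊$136,333 × 125%/9⌋ = $18,935. Book value $117,398.
Year 8: ⌊$117,398 × 125%/9⌋ = $16,305. Book value $101,093.
Year 9 (final): $101,093 − $44,100 = $56,993. Book value $44,100.

$56,993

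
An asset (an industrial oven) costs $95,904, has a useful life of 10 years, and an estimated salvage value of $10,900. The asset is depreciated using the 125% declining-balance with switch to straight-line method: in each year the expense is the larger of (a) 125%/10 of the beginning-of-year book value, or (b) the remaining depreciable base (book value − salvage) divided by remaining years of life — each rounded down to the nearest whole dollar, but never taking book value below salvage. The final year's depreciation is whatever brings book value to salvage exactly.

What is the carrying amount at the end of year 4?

Depreciable base = $95,904 − $10,900 = $85,004.
Year 1: DB = ⌊$95,904 × 125%/10⌋ = $11,988; SL = ⌊$85,004/10⌋ = $8,500 → take DB $11,988. Book value $83,916.
Year 2: DB = ⌊$83,916 × 125%/10⌋ = $10,489; SL = ⌊$73,016/9⌋ = $8,112 → take DB $10,489. Book value $73,427.
Year 3: DB = ⌊$73,427 × 125%/10⌋ = $9,178; SL = ⌊$62,527/8⌋ = $7,815 → take DB $9,178. Book value $64,249.
Year 4: DB = ⌊$64,249 × 125%/10⌋ = $8,031; SL = ⌊$53,349/7⌋ = $7,621 → take DB $8,031. Book value $56,218.

$56,218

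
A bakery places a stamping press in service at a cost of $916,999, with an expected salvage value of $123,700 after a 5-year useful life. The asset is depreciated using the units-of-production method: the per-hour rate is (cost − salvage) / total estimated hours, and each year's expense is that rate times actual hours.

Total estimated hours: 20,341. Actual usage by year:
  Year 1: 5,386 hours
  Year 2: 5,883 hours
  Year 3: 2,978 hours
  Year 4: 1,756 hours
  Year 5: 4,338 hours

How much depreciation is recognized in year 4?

Depreciable base = $916,999 − $123,700 = $793,299.
Rate = $793,299 / 20,341 hours = $39 per hour.
Year 1: 5,386 × $39 = $210,054. Book value $706,945.
Year 2: 5,883 × $39 = $229,437. Book value $477,508.
Year 3: 2,978 × $39 = $116,142. Book value $361,366.
Year 4: 1,756 × $39 = $68,484. Book value $292,882.

$68,484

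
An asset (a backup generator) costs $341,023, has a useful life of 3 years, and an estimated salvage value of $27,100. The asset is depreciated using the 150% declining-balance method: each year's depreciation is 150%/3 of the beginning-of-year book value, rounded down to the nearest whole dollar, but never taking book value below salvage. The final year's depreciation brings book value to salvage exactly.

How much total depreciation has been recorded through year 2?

Depreciable base = $341,023 − $27,100 = $313,923.
Year 1: ⌊$341,023 × 150%/3⌋ = $170,511. Book value $170,512.
Year 2: ⌊$170,512 × 150%/3⌋ = $85,256. Book value $85,256.
Accumulated through year 2 = $341,023 − $85,256 = $255,767.

$255,767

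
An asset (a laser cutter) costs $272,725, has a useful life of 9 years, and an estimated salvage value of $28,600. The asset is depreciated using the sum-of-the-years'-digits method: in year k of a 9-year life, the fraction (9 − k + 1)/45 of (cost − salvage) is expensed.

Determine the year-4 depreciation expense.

$32,550

Depreciable base = $272,725 − $28,600 = $244,125.
Sum of the years' digits = 9+8+7+6+5+4+3+2+1 = 45.
Year 1: $244,125 × 9/45 = $48,825. Book value $223,900.
Year 2: $244,125 × 8/45 = $43,400. Book value $180,500.
Year 3: $244,125 × 7/45 = $37,975. Book value $142,525.
Year 4: $244,125 × 6/45 = $32,550. Book value $109,975.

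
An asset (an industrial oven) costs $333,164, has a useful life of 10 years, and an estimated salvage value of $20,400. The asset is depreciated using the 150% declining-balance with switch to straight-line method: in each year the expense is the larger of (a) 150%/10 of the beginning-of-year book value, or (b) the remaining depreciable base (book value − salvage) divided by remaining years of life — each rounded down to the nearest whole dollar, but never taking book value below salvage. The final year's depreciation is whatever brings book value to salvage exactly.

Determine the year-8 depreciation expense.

$25,486

Depreciable base = $333,164 − $20,400 = $312,764.
Year 1: DB = ⌊$333,164 × 150%/10⌋ = $49,974; SL = ⌊$312,764/10⌋ = $31,276 → take DB $49,974. Book value $283,190.
Year 2: DB = ⌊$283,190 × 150%/10⌋ = $42,478; SL = ⌊$262,790/9⌋ = $29,198 → take DB $42,478. Book value $240,712.
Year 3: DB = ⌊$240,712 × 150%/10⌋ = $36,106; SL = ⌊$220,312/8⌋ = $27,539 → take DB $36,106. Book value $204,606.
Year 4: DB = ⌊$204,606 × 150%/10⌋ = $30,690; SL = ⌊$184,206/7⌋ = $26,315 → take DB $30,690. Book value $173,916.
Year 5: DB = ⌊$173,916 × 150%/10⌋ = $26,087; SL = ⌊$153,516/6⌋ = $25,586 → take DB $26,087. Book value $147,829.
Year 6: DB = ⌊$147,829 × 150%/10⌋ = $22,174; SL = ⌊$127,429/5⌋ = $25,485 → take SL $25,485. Book value $122,344.
Year 7: DB = ⌊$122,344 × 150%/10⌋ = $18,351; SL = ⌊$101,944/4⌋ = $25,486 → take SL $25,486. Book value $96,858.
Year 8: DB = ⌊$96,858 × 150%/10⌋ = $14,528; SL = ⌊$76,458/3⌋ = $25,486 → take SL $25,486. Book value $71,372.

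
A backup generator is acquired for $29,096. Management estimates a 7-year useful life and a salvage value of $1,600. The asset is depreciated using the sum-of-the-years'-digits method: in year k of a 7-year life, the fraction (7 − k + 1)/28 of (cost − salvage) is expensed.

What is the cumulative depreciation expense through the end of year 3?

Depreciable base = $29,096 − $1,600 = $27,496.
Sum of the years' digits = 7+6+5+4+3+2+1 = 28.
Year 1: $27,496 × 7/28 = $6,874. Book value $22,222.
Year 2: $27,496 × 6/28 = $5,892. Book value $16,330.
Year 3: $27,496 × 5/28 = $4,910. Book value $11,420.
Accumulated through year 3 = $29,096 − $11,420 = $17,676.

$17,676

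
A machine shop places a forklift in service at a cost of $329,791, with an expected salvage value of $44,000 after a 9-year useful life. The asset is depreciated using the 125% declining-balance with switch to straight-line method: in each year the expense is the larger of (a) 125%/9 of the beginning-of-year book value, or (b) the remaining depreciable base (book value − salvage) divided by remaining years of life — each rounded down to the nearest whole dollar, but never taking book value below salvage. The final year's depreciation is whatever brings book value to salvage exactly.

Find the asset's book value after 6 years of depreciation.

$126,401

Depreciable base = $329,791 − $44,000 = $285,791.
Year 1: DB = ⌊$329,791 × 125%/9⌋ = $45,804; SL = ⌊$285,791/9⌋ = $31,754 → take DB $45,804. Book value $283,987.
Year 2: DB = ⌊$283,987 × 125%/9⌋ = $39,442; SL = ⌊$239,987/8⌋ = $29,998 → take DB $39,442. Book value $244,545.
Year 3: DB = ⌊$244,545 × 125%/9⌋ = $33,964; SL = ⌊$200,545/7⌋ = $28,649 → take DB $33,964. Book value $210,581.
Year 4: DB = ⌊$210,581 × 125%/9⌋ = $29,247; SL = ⌊$166,581/6⌋ = $27,763 → take DB $29,247. Book value $181,334.
Year 5: DB = ⌊$181,334 × 125%/9⌋ = $25,185; SL = ⌊$137,334/5⌋ = $27,466 → take SL $27,466. Book value $153,868.
Year 6: DB = ⌊$153,868 × 125%/9⌋ = $21,370; SL = ⌊$109,868/4⌋ = $27,467 → take SL $27,467. Book value $126,401.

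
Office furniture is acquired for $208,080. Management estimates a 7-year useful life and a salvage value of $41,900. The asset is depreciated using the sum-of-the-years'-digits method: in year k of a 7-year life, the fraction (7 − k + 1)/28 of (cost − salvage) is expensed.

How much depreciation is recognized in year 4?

$23,740

Depreciable base = $208,080 − $41,900 = $166,180.
Sum of the years' digits = 7+6+5+4+3+2+1 = 28.
Year 1: $166,180 × 7/28 = $41,545. Book value $166,535.
Year 2: $166,180 × 6/28 = $35,610. Book value $130,925.
Year 3: $166,180 × 5/28 = $29,675. Book value $101,250.
Year 4: $166,180 × 4/28 = $23,740. Book value $77,510.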